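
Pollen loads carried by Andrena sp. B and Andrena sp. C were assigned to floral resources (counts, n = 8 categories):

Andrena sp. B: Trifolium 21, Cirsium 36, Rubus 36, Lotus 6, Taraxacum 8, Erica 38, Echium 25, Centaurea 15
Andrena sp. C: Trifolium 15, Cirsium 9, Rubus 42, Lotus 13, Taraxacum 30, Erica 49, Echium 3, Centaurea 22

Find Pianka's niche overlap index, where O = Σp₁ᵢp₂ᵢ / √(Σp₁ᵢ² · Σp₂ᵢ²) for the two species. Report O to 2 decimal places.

0.83

Proportions for Andrena sp. B (n=185): 21/185=0.1135, 36/185=0.1946, 36/185=0.1946, 6/185=0.0324, 8/185=0.0432, 38/185=0.2054, 25/185=0.1351, 15/185=0.0811
Proportions for Andrena sp. C (n=183): 15/183=0.0820, 9/183=0.0492, 42/183=0.2295, 13/183=0.0710, 30/183=0.1639, 49/183=0.2678, 3/183=0.0164, 22/183=0.1202
Σ p₁ᵢp₂ᵢ = 0.009307 + 0.009574 + 0.044661 + 0.002300 + 0.007080 + 0.055006 + 0.002216 + 0.009748 = 0.139892
Σp_1ᵢ² = 0.1135² + 0.1946² + 0.1946² + 0.0324² + 0.0432² + 0.2054² + 0.1351² + 0.0811² = 0.012882 + 0.037869 + 0.037869 + 0.001050 + 0.001866 + 0.042189 + 0.018252 + 0.006577 = 0.158554
Σp_2ᵢ² = 0.0820² + 0.0492² + 0.2295² + 0.0710² + 0.1639² + 0.2678² + 0.0164² + 0.1202² = 0.006724 + 0.002421 + 0.052670 + 0.005041 + 0.026863 + 0.071717 + 0.000269 + 0.014448 = 0.180153
O = 0.139892 / √(0.158554 × 0.180153) = 0.139892 / 0.1690088 = 0.8277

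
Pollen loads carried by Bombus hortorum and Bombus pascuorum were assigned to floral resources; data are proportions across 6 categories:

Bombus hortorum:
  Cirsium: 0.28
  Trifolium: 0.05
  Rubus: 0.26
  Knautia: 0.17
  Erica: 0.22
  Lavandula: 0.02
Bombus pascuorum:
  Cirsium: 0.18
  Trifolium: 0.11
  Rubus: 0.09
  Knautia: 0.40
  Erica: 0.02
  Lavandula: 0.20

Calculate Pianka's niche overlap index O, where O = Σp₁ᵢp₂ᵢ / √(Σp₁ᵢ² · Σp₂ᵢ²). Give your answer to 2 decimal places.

0.65

Σ p₁ᵢp₂ᵢ = 0.0504 + 0.0055 + 0.0234 + 0.0680 + 0.0044 + 0.0040 = 0.1557
Σp_1ᵢ² = 0.28² + 0.05² + 0.26² + 0.17² + 0.22² + 0.02² = 0.0784 + 0.0025 + 0.0676 + 0.0289 + 0.0484 + 0.0004 = 0.2262
Σp_2ᵢ² = 0.18² + 0.11² + 0.09² + 0.40² + 0.02² + 0.20² = 0.0324 + 0.0121 + 0.0081 + 0.1600 + 0.0004 + 0.0400 = 0.2530
O = 0.1557 / √(0.2262 × 0.2530) = 0.1557 / 0.23922 = 0.6509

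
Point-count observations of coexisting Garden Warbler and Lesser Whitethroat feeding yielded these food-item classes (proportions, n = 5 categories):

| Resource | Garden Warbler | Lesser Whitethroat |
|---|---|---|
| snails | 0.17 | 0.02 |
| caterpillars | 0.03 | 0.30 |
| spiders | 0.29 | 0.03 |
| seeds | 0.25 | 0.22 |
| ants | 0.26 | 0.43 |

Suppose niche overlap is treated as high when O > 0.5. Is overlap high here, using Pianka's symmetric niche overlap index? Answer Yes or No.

Yes

Σ p₁ᵢp₂ᵢ = 0.0034 + 0.0090 + 0.0087 + 0.0550 + 0.1118 = 0.1879
Σp_1ᵢ² = 0.17² + 0.03² + 0.29² + 0.25² + 0.26² = 0.0289 + 0.0009 + 0.0841 + 0.0625 + 0.0676 = 0.2440
Σp_2ᵢ² = 0.02² + 0.30² + 0.03² + 0.22² + 0.43² = 0.0004 + 0.0900 + 0.0009 + 0.0484 + 0.1849 = 0.3246
O = 0.1879 / √(0.2440 × 0.3246) = 0.1879 / 0.28143 = 0.6677
O = 0.6677 > 0.5 → Yes.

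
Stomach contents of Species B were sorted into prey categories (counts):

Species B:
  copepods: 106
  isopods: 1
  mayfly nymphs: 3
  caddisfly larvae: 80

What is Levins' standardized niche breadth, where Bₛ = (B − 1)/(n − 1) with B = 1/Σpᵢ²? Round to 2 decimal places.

0.35

Proportions for Species B (n=190): 106/190=0.5579, 1/190=0.0053, 3/190=0.0158, 80/190=0.4211
Σpᵢ² = 0.5579² + 0.0053² + 0.0158² + 0.4211² = 0.311252 + 0.000028 + 0.000250 + 0.177325 = 0.488855
B = 1 / 0.488855 = 2.0456
Bₛ = (B − 1)/(n − 1) = (2.0456 − 1)/(4 − 1) = 1.0456/3 = 0.3485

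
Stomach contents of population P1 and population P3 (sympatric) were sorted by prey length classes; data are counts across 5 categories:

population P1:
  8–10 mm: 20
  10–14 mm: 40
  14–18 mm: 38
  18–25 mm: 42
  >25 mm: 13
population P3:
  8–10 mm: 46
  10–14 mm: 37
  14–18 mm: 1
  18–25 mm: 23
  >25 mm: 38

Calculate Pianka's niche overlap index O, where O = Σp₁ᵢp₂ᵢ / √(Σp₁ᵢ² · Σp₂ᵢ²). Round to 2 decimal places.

Proportions for population P1 (n=153): 20/153=0.1307, 40/153=0.2614, 38/153=0.2484, 42/153=0.2745, 13/153=0.0850
Proportions for population P3 (n=145): 46/145=0.3172, 37/145=0.2552, 1/145=0.0069, 23/145=0.1586, 38/145=0.2621
Σ p₁ᵢp₂ᵢ = 0.041458 + 0.066709 + 0.001714 + 0.043536 + 0.022279 = 0.175696
Σp_1ᵢ² = 0.1307² + 0.2614² + 0.2484² + 0.2745² + 0.0850² = 0.017082 + 0.068330 + 0.061703 + 0.075350 + 0.007225 = 0.229690
Σp_2ᵢ² = 0.3172² + 0.2552² + 0.0069² + 0.1586² + 0.2621² = 0.100616 + 0.065127 + 0.000048 + 0.025154 + 0.068696 = 0.259641
O = 0.175696 / √(0.229690 × 0.259641) = 0.175696 / 0.2442068 = 0.7195

0.72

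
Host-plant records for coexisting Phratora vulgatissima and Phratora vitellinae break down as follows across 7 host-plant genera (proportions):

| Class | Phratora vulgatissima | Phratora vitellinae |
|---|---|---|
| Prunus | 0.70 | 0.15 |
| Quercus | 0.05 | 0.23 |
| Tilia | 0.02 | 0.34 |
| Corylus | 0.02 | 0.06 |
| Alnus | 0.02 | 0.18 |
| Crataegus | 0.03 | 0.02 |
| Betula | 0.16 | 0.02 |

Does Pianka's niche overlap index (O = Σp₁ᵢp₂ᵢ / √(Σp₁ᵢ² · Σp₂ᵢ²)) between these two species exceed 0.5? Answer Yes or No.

No

Σ p₁ᵢp₂ᵢ = 0.1050 + 0.0115 + 0.0068 + 0.0012 + 0.0036 + 0.0006 + 0.0032 = 0.1319
Σp_1ᵢ² = 0.70² + 0.05² + 0.02² + 0.02² + 0.02² + 0.03² + 0.16² = 0.4900 + 0.0025 + 0.0004 + 0.0004 + 0.0004 + 0.0009 + 0.0256 = 0.5202
Σp_2ᵢ² = 0.15² + 0.23² + 0.34² + 0.06² + 0.18² + 0.02² + 0.02² = 0.0225 + 0.0529 + 0.1156 + 0.0036 + 0.0324 + 0.0004 + 0.0004 = 0.2278
O = 0.1319 / √(0.5202 × 0.2278) = 0.1319 / 0.34424 = 0.3832
O = 0.3832 < 0.5 → No.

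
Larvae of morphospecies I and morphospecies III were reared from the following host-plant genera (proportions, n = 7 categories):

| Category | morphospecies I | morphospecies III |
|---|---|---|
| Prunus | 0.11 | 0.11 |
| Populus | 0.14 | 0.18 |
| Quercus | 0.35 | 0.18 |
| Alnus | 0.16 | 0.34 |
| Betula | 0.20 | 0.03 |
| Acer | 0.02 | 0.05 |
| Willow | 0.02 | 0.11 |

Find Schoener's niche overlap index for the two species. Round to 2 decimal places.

0.66

Σ|p₁ᵢ − p₂ᵢ| = 0.00 + 0.04 + 0.17 + 0.18 + 0.17 + 0.03 + 0.09 = 0.68
D = 1 − ½ × 0.68 = 1 − 0.340 = 0.6600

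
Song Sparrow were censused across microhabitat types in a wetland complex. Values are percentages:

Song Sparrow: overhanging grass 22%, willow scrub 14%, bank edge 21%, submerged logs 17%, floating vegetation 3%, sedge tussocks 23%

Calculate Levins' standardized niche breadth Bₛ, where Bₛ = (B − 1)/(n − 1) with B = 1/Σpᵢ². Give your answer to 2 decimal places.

0.83

Convert percentages to proportions (divide by 100).
Σpᵢ² = 0.22² + 0.14² + 0.21² + 0.17² + 0.03² + 0.23² = 0.0484 + 0.0196 + 0.0441 + 0.0289 + 0.0009 + 0.0529 = 0.1948
B = 1 / 0.1948 = 5.1335
Bₛ = (B − 1)/(n − 1) = (5.1335 − 1)/(6 − 1) = 4.1335/5 = 0.8267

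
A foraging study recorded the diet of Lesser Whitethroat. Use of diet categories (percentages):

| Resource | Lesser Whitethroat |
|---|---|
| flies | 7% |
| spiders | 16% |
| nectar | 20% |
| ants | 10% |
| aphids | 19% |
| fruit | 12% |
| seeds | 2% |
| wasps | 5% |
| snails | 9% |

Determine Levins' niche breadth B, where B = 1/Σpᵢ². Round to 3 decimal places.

7.042

Convert percentages to proportions (divide by 100).
Σpᵢ² = 0.07² + 0.16² + 0.20² + 0.10² + 0.19² + 0.12² + 0.02² + 0.05² + 0.09² = 0.0049 + 0.0256 + 0.0400 + 0.0100 + 0.0361 + 0.0144 + 0.0004 + 0.0025 + 0.0081 = 0.1420
B = 1 / 0.1420 = 7.04225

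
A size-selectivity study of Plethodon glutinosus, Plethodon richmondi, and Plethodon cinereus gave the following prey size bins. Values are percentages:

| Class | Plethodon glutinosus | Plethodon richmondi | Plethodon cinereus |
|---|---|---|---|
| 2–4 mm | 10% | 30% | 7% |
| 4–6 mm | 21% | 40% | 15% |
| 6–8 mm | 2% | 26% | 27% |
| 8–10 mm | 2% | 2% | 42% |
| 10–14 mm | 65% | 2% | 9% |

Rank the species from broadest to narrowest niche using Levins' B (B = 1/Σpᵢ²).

Convert percentages to proportions (divide by 100).
Σp_glutᵢ² = 0.10² + 0.21² + 0.02² + 0.02² + 0.65² = 0.0100 + 0.0441 + 0.0004 + 0.0004 + 0.4225 = 0.4774
B_glut = 1 / 0.4774 = 2.0947
Σp_richᵢ² = 0.30² + 0.40² + 0.26² + 0.02² + 0.02² = 0.0900 + 0.1600 + 0.0676 + 0.0004 + 0.0004 = 0.3184
B_rich = 1 / 0.3184 = 3.1407
Σp_cineᵢ² = 0.07² + 0.15² + 0.27² + 0.42² + 0.09² = 0.0049 + 0.0225 + 0.0729 + 0.1764 + 0.0081 = 0.2848
B_cine = 1 / 0.2848 = 3.5112
Ranking by B (broadest → narrowest): Plethodon cinereus (3.51) > Plethodon richmondi (3.14) > Plethodon glutinosus (2.09)

Plethodon cinereus > Plethodon richmondi > Plethodon glutinosus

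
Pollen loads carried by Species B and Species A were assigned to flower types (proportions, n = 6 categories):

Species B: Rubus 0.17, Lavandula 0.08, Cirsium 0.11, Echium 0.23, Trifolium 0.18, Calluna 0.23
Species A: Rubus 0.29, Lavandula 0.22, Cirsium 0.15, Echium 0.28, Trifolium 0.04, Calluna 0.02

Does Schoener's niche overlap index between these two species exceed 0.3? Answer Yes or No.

Yes

Σ|p₁ᵢ − p₂ᵢ| = 0.12 + 0.14 + 0.04 + 0.05 + 0.14 + 0.21 = 0.70
D = 1 − ½ × 0.70 = 1 − 0.350 = 0.6500
D = 0.6500 > 0.3 → Yes.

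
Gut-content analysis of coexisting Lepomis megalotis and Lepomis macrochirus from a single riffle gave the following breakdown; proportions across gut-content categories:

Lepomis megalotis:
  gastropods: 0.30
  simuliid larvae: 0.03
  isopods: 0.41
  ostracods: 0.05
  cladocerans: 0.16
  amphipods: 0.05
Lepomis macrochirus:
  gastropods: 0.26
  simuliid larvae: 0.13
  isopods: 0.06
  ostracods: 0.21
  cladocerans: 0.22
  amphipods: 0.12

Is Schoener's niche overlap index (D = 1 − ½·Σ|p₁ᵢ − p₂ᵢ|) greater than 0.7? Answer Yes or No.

No

Σ|p₁ᵢ − p₂ᵢ| = 0.04 + 0.10 + 0.35 + 0.16 + 0.06 + 0.07 = 0.78
D = 1 − ½ × 0.78 = 1 − 0.390 = 0.6100
D = 0.6100 < 0.7 → No.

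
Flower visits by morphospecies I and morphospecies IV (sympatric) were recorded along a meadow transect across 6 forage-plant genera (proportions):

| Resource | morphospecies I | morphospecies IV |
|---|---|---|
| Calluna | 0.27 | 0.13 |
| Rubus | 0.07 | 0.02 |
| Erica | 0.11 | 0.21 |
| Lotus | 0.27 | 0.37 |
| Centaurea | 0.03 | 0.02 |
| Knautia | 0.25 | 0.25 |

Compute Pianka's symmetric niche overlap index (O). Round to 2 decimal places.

0.92

Σ p₁ᵢp₂ᵢ = 0.0351 + 0.0014 + 0.0231 + 0.0999 + 0.0006 + 0.0625 = 0.2226
Σp_1ᵢ² = 0.27² + 0.07² + 0.11² + 0.27² + 0.03² + 0.25² = 0.0729 + 0.0049 + 0.0121 + 0.0729 + 0.0009 + 0.0625 = 0.2262
Σp_2ᵢ² = 0.13² + 0.02² + 0.21² + 0.37² + 0.02² + 0.25² = 0.0169 + 0.0004 + 0.0441 + 0.1369 + 0.0004 + 0.0625 = 0.2612
O = 0.2226 / √(0.2262 × 0.2612) = 0.2226 / 0.24307 = 0.9158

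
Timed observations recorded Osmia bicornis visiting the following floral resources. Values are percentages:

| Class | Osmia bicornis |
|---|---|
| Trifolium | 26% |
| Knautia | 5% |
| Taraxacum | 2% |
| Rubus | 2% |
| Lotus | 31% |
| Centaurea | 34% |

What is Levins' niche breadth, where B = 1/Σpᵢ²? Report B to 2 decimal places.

Convert percentages to proportions (divide by 100).
Σpᵢ² = 0.26² + 0.05² + 0.02² + 0.02² + 0.31² + 0.34² = 0.0676 + 0.0025 + 0.0004 + 0.0004 + 0.0961 + 0.1156 = 0.2826
B = 1 / 0.2826 = 3.5386

3.54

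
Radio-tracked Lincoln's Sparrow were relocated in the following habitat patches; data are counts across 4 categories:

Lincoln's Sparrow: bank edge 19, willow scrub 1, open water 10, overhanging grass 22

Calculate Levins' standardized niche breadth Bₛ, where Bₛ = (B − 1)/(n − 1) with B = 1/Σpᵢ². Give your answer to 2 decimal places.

Proportions for Lincoln's Sparrow (n=52): 19/52=0.3654, 1/52=0.0192, 10/52=0.1923, 22/52=0.4231
Σpᵢ² = 0.3654² + 0.0192² + 0.1923² + 0.4231² = 0.133517 + 0.000369 + 0.036979 + 0.179014 = 0.349879
B = 1 / 0.349879 = 2.8581
Bₛ = (B − 1)/(n − 1) = (2.8581 − 1)/(4 − 1) = 1.8581/3 = 0.6194

0.62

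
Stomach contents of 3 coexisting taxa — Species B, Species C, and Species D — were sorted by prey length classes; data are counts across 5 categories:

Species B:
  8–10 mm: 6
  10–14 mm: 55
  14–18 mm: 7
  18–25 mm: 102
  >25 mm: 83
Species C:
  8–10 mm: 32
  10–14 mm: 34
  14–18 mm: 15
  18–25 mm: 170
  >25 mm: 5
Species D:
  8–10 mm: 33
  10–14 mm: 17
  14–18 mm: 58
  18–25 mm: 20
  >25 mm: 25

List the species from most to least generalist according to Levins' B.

Proportions for Species B (n=253): 6/253=0.0237, 55/253=0.2174, 7/253=0.0277, 102/253=0.4032, 83/253=0.3281
Proportions for Species C (n=256): 32/256=0.1250, 34/256=0.1328, 15/256=0.0586, 170/256=0.6641, 5/256=0.0195
Proportions for Species D (n=153): 33/153=0.2157, 17/153=0.1111, 58/153=0.3791, 20/153=0.1307, 25/153=0.1634
Σp_Bᵢ² = 0.0237² + 0.2174² + 0.0277² + 0.4032² + 0.3281² = 0.000562 + 0.047263 + 0.000767 + 0.162570 + 0.107650 = 0.318812
B_B = 1 / 0.318812 = 3.1366
Σp_Cᵢ² = 0.1250² + 0.1328² + 0.0586² + 0.6641² + 0.0195² = 0.015625 + 0.017636 + 0.003434 + 0.441029 + 0.000380 = 0.478104
B_C = 1 / 0.478104 = 2.0916
Σp_Dᵢ² = 0.2157² + 0.1111² + 0.3791² + 0.1307² + 0.1634² = 0.046526 + 0.012343 + 0.143717 + 0.017082 + 0.026700 = 0.246368
B_D = 1 / 0.246368 = 4.0590
Ranking by B (broadest → narrowest): Species D (4.06) > Species B (3.14) > Species C (2.09)

Species D > Species B > Species C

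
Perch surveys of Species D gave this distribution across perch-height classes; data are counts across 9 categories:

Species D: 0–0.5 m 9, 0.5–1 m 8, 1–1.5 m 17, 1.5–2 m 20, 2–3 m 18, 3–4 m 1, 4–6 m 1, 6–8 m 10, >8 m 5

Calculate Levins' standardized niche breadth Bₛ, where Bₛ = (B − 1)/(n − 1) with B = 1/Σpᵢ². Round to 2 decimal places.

Proportions for Species D (n=89): 9/89=0.1011, 8/89=0.0899, 17/89=0.1910, 20/89=0.2247, 18/89=0.2022, 1/89=0.0112, 1/89=0.0112, 10/89=0.1124, 5/89=0.0562
Σpᵢ² = 0.1011² + 0.0899² + 0.1910² + 0.2247² + 0.2022² + 0.0112² + 0.0112² + 0.1124² + 0.0562² = 0.010221 + 0.008082 + 0.036481 + 0.050490 + 0.040885 + 0.000125 + 0.000125 + 0.012634 + 0.003158 = 0.162201
B = 1 / 0.162201 = 6.1652
Bₛ = (B − 1)/(n − 1) = (6.1652 − 1)/(9 − 1) = 5.1652/8 = 0.6457

0.65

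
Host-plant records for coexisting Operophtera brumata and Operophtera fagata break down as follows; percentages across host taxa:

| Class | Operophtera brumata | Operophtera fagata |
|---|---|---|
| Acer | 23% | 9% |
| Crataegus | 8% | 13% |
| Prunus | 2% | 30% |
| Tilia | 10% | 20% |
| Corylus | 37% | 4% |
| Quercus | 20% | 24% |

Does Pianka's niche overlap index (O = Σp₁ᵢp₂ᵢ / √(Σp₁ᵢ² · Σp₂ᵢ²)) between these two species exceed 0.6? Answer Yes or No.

Convert percentages to proportions (divide by 100).
Σ p₁ᵢp₂ᵢ = 0.0207 + 0.0104 + 0.0060 + 0.0200 + 0.0148 + 0.0480 = 0.1199
Σp_1ᵢ² = 0.23² + 0.08² + 0.02² + 0.10² + 0.37² + 0.20² = 0.0529 + 0.0064 + 0.0004 + 0.0100 + 0.1369 + 0.0400 = 0.2466
Σp_2ᵢ² = 0.09² + 0.13² + 0.30² + 0.20² + 0.04² + 0.24² = 0.0081 + 0.0169 + 0.0900 + 0.0400 + 0.0016 + 0.0576 = 0.2142
O = 0.1199 / √(0.2466 × 0.2142) = 0.1199 / 0.22983 = 0.5217
O = 0.5217 < 0.6 → No.

No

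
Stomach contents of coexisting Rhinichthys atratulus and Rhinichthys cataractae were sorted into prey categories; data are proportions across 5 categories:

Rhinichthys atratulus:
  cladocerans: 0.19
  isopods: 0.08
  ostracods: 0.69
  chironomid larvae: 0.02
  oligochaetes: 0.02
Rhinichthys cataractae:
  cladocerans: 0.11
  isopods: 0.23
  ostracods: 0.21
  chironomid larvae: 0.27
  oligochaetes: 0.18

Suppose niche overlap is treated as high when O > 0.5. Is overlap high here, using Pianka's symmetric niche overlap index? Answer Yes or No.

Σ p₁ᵢp₂ᵢ = 0.0209 + 0.0184 + 0.1449 + 0.0054 + 0.0036 = 0.1932
Σp_1ᵢ² = 0.19² + 0.08² + 0.69² + 0.02² + 0.02² = 0.0361 + 0.0064 + 0.4761 + 0.0004 + 0.0004 = 0.5194
Σp_2ᵢ² = 0.11² + 0.23² + 0.21² + 0.27² + 0.18² = 0.0121 + 0.0529 + 0.0441 + 0.0729 + 0.0324 = 0.2144
O = 0.1932 / √(0.5194 × 0.2144) = 0.1932 / 0.33371 = 0.5789
O = 0.5789 > 0.5 → Yes.

Yes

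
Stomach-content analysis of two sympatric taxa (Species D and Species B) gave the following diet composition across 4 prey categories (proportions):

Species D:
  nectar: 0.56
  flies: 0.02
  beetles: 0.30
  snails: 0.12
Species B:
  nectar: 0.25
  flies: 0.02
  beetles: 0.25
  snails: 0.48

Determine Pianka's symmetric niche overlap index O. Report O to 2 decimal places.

0.71

Σ p₁ᵢp₂ᵢ = 0.1400 + 0.0004 + 0.0750 + 0.0576 = 0.2730
Σp_1ᵢ² = 0.56² + 0.02² + 0.30² + 0.12² = 0.3136 + 0.0004 + 0.0900 + 0.0144 = 0.4184
Σp_2ᵢ² = 0.25² + 0.02² + 0.25² + 0.48² = 0.0625 + 0.0004 + 0.0625 + 0.2304 = 0.3558
O = 0.2730 / √(0.4184 × 0.3558) = 0.2730 / 0.38583 = 0.7076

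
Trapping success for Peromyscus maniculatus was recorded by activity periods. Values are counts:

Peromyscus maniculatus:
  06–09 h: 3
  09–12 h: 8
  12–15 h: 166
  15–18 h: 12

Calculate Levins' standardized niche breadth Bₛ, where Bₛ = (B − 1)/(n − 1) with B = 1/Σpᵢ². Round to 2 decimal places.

Proportions for Peromyscus maniculatus (n=189): 3/189=0.0159, 8/189=0.0423, 166/189=0.8783, 12/189=0.0635
Σpᵢ² = 0.0159² + 0.0423² + 0.8783² + 0.0635² = 0.000253 + 0.001789 + 0.771411 + 0.004032 = 0.777485
B = 1 / 0.777485 = 1.2862
Bₛ = (B − 1)/(n − 1) = (1.2862 − 1)/(4 − 1) = 0.2862/3 = 0.0954

0.10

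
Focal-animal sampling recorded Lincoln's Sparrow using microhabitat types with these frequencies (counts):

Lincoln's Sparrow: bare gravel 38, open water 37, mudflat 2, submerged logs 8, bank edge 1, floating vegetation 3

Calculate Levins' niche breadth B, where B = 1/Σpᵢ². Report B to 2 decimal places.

Proportions for Lincoln's Sparrow (n=89): 38/89=0.4270, 37/89=0.4157, 2/89=0.0225, 8/89=0.0899, 1/89=0.0112, 3/89=0.0337
Σpᵢ² = 0.4270² + 0.4157² + 0.0225² + 0.0899² + 0.0112² + 0.0337² = 0.182329 + 0.172806 + 0.000506 + 0.008082 + 0.000125 + 0.001136 = 0.364984
B = 1 / 0.364984 = 2.7398

2.74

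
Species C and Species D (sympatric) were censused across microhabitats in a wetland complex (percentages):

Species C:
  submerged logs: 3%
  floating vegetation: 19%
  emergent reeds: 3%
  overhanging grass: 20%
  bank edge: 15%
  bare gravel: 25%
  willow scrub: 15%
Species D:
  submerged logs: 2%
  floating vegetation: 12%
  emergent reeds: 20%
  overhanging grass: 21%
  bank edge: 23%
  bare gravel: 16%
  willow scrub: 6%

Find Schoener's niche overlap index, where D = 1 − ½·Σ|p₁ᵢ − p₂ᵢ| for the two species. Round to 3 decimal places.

Convert percentages to proportions (divide by 100).
Σ|p₁ᵢ − p₂ᵢ| = 0.01 + 0.07 + 0.17 + 0.01 + 0.08 + 0.09 + 0.09 = 0.52
D = 1 − ½ × 0.52 = 1 − 0.260 = 0.74000

0.740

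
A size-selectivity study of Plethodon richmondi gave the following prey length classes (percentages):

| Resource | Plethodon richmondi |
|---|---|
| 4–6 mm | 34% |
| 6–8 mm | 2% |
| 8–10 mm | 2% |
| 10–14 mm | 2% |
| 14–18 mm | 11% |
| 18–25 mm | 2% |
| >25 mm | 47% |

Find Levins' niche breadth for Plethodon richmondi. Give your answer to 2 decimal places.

Convert percentages to proportions (divide by 100).
Σpᵢ² = 0.34² + 0.02² + 0.02² + 0.02² + 0.11² + 0.02² + 0.47² = 0.1156 + 0.0004 + 0.0004 + 0.0004 + 0.0121 + 0.0004 + 0.2209 = 0.3502
B = 1 / 0.3502 = 2.8555

2.86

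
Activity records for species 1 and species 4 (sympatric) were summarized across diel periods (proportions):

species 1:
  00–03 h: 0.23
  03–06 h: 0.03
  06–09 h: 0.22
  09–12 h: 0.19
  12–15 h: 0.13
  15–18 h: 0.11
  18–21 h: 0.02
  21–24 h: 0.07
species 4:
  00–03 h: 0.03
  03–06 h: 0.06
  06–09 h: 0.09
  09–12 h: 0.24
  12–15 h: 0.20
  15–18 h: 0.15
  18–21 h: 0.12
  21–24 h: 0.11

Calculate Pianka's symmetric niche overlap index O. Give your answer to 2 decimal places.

Σ p₁ᵢp₂ᵢ = 0.0069 + 0.0018 + 0.0198 + 0.0456 + 0.0260 + 0.0165 + 0.0024 + 0.0077 = 0.1267
Σp_1ᵢ² = 0.23² + 0.03² + 0.22² + 0.19² + 0.13² + 0.11² + 0.02² + 0.07² = 0.0529 + 0.0009 + 0.0484 + 0.0361 + 0.0169 + 0.0121 + 0.0004 + 0.0049 = 0.1726
Σp_2ᵢ² = 0.03² + 0.06² + 0.09² + 0.24² + 0.20² + 0.15² + 0.12² + 0.11² = 0.0009 + 0.0036 + 0.0081 + 0.0576 + 0.0400 + 0.0225 + 0.0144 + 0.0121 = 0.1592
O = 0.1267 / √(0.1726 × 0.1592) = 0.1267 / 0.16576 = 0.7644

0.76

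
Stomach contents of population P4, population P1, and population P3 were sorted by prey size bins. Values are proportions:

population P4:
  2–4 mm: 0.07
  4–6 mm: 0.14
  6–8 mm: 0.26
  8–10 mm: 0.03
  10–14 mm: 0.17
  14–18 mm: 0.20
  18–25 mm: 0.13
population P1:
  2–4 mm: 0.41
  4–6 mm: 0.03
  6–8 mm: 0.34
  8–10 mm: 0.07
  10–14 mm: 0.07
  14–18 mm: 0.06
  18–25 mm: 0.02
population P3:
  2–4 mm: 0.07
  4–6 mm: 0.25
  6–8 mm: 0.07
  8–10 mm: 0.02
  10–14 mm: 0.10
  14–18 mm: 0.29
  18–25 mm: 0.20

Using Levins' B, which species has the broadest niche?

population P4

Σp_P4ᵢ² = 0.07² + 0.14² + 0.26² + 0.03² + 0.17² + 0.20² + 0.13² = 0.0049 + 0.0196 + 0.0676 + 0.0009 + 0.0289 + 0.0400 + 0.0169 = 0.1788
B_P4 = 1 / 0.1788 = 5.5928
Σp_P1ᵢ² = 0.41² + 0.03² + 0.34² + 0.07² + 0.07² + 0.06² + 0.02² = 0.1681 + 0.0009 + 0.1156 + 0.0049 + 0.0049 + 0.0036 + 0.0004 = 0.2984
B_P1 = 1 / 0.2984 = 3.3512
Σp_P3ᵢ² = 0.07² + 0.25² + 0.07² + 0.02² + 0.10² + 0.29² + 0.20² = 0.0049 + 0.0625 + 0.0049 + 0.0004 + 0.0100 + 0.0841 + 0.0400 = 0.2068
B_P3 = 1 / 0.2068 = 4.8356
Highest B → broadest niche (most generalist): population P4 (B = 5.59).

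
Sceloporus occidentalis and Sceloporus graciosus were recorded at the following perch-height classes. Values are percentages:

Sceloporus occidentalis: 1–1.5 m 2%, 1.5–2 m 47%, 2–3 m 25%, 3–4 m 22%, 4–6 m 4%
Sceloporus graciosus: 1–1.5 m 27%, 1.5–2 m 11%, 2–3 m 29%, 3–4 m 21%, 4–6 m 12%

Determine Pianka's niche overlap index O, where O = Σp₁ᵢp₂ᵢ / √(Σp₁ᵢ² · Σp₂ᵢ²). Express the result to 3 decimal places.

Convert percentages to proportions (divide by 100).
Σ p₁ᵢp₂ᵢ = 0.0054 + 0.0517 + 0.0725 + 0.0462 + 0.0048 = 0.1806
Σp_1ᵢ² = 0.02² + 0.47² + 0.25² + 0.22² + 0.04² = 0.0004 + 0.2209 + 0.0625 + 0.0484 + 0.0016 = 0.3338
Σp_2ᵢ² = 0.27² + 0.11² + 0.29² + 0.21² + 0.12² = 0.0729 + 0.0121 + 0.0841 + 0.0441 + 0.0144 = 0.2276
O = 0.1806 / √(0.3338 × 0.2276) = 0.1806 / 0.275632 = 0.65522

0.655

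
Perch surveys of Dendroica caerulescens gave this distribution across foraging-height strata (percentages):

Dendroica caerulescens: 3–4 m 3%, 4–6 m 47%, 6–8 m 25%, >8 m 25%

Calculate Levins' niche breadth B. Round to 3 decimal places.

Convert percentages to proportions (divide by 100).
Σpᵢ² = 0.03² + 0.47² + 0.25² + 0.25² = 0.0009 + 0.2209 + 0.0625 + 0.0625 = 0.3468
B = 1 / 0.3468 = 2.88351

2.884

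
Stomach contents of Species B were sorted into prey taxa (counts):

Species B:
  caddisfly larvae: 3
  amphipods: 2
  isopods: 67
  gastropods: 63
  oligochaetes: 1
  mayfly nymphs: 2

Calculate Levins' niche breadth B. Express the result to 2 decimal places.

2.25

Proportions for Species B (n=138): 3/138=0.0217, 2/138=0.0145, 67/138=0.4855, 63/138=0.4565, 1/138=0.0072, 2/138=0.0145
Σpᵢ² = 0.0217² + 0.0145² + 0.4855² + 0.4565² + 0.0072² + 0.0145² = 0.000471 + 0.000210 + 0.235710 + 0.208392 + 0.000052 + 0.000210 = 0.445045
B = 1 / 0.445045 = 2.2470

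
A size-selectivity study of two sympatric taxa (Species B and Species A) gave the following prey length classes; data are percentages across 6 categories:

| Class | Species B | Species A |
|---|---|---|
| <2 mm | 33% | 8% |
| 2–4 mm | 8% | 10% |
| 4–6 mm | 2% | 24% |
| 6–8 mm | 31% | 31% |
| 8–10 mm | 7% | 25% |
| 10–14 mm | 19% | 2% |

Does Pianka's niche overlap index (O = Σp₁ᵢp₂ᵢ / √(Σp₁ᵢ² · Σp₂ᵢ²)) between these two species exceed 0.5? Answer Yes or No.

Convert percentages to proportions (divide by 100).
Σ p₁ᵢp₂ᵢ = 0.0264 + 0.0080 + 0.0048 + 0.0961 + 0.0175 + 0.0038 = 0.1566
Σp_1ᵢ² = 0.33² + 0.08² + 0.02² + 0.31² + 0.07² + 0.19² = 0.1089 + 0.0064 + 0.0004 + 0.0961 + 0.0049 + 0.0361 = 0.2528
Σp_2ᵢ² = 0.08² + 0.10² + 0.24² + 0.31² + 0.25² + 0.02² = 0.0064 + 0.0100 + 0.0576 + 0.0961 + 0.0625 + 0.0004 = 0.2330
O = 0.1566 / √(0.2528 × 0.2330) = 0.1566 / 0.24270 = 0.6452
O = 0.6452 > 0.5 → Yes.

Yes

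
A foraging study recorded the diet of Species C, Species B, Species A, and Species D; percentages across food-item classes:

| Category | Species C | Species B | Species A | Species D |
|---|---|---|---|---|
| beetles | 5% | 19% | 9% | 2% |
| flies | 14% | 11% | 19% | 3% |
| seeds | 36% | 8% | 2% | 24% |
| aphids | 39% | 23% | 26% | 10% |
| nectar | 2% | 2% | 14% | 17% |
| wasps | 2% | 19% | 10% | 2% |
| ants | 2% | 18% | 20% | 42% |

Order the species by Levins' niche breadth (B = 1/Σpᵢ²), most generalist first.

Species B > Species A > Species D > Species C

Convert percentages to proportions (divide by 100).
Σp_Cᵢ² = 0.05² + 0.14² + 0.36² + 0.39² + 0.02² + 0.02² + 0.02² = 0.0025 + 0.0196 + 0.1296 + 0.1521 + 0.0004 + 0.0004 + 0.0004 = 0.3050
B_C = 1 / 0.3050 = 3.2787
Σp_Bᵢ² = 0.19² + 0.11² + 0.08² + 0.23² + 0.02² + 0.19² + 0.18² = 0.0361 + 0.0121 + 0.0064 + 0.0529 + 0.0004 + 0.0361 + 0.0324 = 0.1764
B_B = 1 / 0.1764 = 5.6689
Σp_Aᵢ² = 0.09² + 0.19² + 0.02² + 0.26² + 0.14² + 0.10² + 0.20² = 0.0081 + 0.0361 + 0.0004 + 0.0676 + 0.0196 + 0.0100 + 0.0400 = 0.1818
B_A = 1 / 0.1818 = 5.5006
Σp_Dᵢ² = 0.02² + 0.03² + 0.24² + 0.10² + 0.17² + 0.02² + 0.42² = 0.0004 + 0.0009 + 0.0576 + 0.0100 + 0.0289 + 0.0004 + 0.1764 = 0.2746
B_D = 1 / 0.2746 = 3.6417
Ranking by B (broadest → narrowest): Species B (5.67) > Species A (5.50) > Species D (3.64) > Species C (3.28)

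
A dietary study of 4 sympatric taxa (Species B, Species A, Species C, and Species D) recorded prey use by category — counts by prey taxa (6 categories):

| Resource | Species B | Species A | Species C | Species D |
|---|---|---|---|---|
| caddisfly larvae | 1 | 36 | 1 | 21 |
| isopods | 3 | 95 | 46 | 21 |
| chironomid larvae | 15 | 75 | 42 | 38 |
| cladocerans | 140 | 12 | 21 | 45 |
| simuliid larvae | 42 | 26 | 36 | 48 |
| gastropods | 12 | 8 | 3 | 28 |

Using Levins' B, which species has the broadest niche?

Proportions for Species B (n=213): 1/213=0.0047, 3/213=0.0141, 15/213=0.0704, 140/213=0.6573, 42/213=0.1972, 12/213=0.0563
Proportions for Species A (n=252): 36/252=0.1429, 95/252=0.3770, 75/252=0.2976, 12/252=0.0476, 26/252=0.1032, 8/252=0.0317
Proportions for Species C (n=149): 1/149=0.0067, 46/149=0.3087, 42/149=0.2819, 21/149=0.1409, 36/149=0.2416, 3/149=0.0201
Proportions for Species D (n=201): 21/201=0.1045, 21/201=0.1045, 38/201=0.1891, 45/201=0.2239, 48/201=0.2388, 28/201=0.1393
Σp_Bᵢ² = 0.0047² + 0.0141² + 0.0704² + 0.6573² + 0.1972² + 0.0563² = 0.000022 + 0.000199 + 0.004956 + 0.432043 + 0.038888 + 0.003170 = 0.479278
B_B = 1 / 0.479278 = 2.0865
Σp_Aᵢ² = 0.1429² + 0.3770² + 0.2976² + 0.0476² + 0.1032² + 0.0317² = 0.020420 + 0.142129 + 0.088566 + 0.002266 + 0.010650 + 0.001005 = 0.265036
B_A = 1 / 0.265036 = 3.7731
Σp_Cᵢ² = 0.0067² + 0.3087² + 0.2819² + 0.1409² + 0.2416² + 0.0201² = 0.000045 + 0.095296 + 0.079468 + 0.019853 + 0.058371 + 0.000404 = 0.253437
B_C = 1 / 0.253437 = 3.9458
Σp_Dᵢ² = 0.1045² + 0.1045² + 0.1891² + 0.2239² + 0.2388² + 0.1393² = 0.010920 + 0.010920 + 0.035759 + 0.050131 + 0.057025 + 0.019404 = 0.184159
B_D = 1 / 0.184159 = 5.4301
Highest B → broadest niche (most generalist): Species D (B = 5.43).

Species D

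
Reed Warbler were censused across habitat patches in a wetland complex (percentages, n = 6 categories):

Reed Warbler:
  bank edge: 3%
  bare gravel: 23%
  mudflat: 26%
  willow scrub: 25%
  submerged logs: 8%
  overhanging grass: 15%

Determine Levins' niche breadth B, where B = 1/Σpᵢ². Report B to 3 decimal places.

4.699

Convert percentages to proportions (divide by 100).
Σpᵢ² = 0.03² + 0.23² + 0.26² + 0.25² + 0.08² + 0.15² = 0.0009 + 0.0529 + 0.0676 + 0.0625 + 0.0064 + 0.0225 = 0.2128
B = 1 / 0.2128 = 4.69925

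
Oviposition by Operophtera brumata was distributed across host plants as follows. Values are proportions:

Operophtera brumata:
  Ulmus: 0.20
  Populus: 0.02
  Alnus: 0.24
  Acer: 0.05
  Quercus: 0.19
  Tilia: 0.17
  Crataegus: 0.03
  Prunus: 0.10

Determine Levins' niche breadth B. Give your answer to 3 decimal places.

Σpᵢ² = 0.20² + 0.02² + 0.24² + 0.05² + 0.19² + 0.17² + 0.03² + 0.10² = 0.0400 + 0.0004 + 0.0576 + 0.0025 + 0.0361 + 0.0289 + 0.0009 + 0.0100 = 0.1764
B = 1 / 0.1764 = 5.66893

5.669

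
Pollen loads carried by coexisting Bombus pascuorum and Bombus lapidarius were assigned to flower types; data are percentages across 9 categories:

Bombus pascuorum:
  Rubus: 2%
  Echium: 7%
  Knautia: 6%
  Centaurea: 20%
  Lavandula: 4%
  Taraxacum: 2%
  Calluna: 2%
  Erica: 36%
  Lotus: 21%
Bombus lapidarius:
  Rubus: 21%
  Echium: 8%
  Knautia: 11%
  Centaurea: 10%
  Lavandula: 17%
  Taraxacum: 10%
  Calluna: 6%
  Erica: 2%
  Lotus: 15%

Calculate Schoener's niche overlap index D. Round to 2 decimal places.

0.50

Convert percentages to proportions (divide by 100).
Σ|p₁ᵢ − p₂ᵢ| = 0.19 + 0.01 + 0.05 + 0.10 + 0.13 + 0.08 + 0.04 + 0.34 + 0.06 = 1.00
D = 1 − ½ × 1.00 = 1 − 0.500 = 0.5000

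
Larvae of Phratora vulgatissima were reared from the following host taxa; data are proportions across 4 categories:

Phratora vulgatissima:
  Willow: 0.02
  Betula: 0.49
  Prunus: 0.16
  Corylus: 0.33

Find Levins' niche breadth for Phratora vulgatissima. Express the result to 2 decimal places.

2.67

Σpᵢ² = 0.02² + 0.49² + 0.16² + 0.33² = 0.0004 + 0.2401 + 0.0256 + 0.1089 = 0.3750
B = 1 / 0.3750 = 2.6667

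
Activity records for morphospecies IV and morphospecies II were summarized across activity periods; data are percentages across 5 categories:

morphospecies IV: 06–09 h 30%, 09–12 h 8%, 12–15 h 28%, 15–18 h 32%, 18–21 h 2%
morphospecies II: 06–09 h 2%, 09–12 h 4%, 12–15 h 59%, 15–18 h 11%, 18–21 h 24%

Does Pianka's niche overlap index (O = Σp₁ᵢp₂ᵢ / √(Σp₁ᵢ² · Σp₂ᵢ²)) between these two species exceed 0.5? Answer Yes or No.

Yes

Convert percentages to proportions (divide by 100).
Σ p₁ᵢp₂ᵢ = 0.0060 + 0.0032 + 0.1652 + 0.0352 + 0.0048 = 0.2144
Σp_1ᵢ² = 0.30² + 0.08² + 0.28² + 0.32² + 0.02² = 0.0900 + 0.0064 + 0.0784 + 0.1024 + 0.0004 = 0.2776
Σp_2ᵢ² = 0.02² + 0.04² + 0.59² + 0.11² + 0.24² = 0.0004 + 0.0016 + 0.3481 + 0.0121 + 0.0576 = 0.4198
O = 0.2144 / √(0.2776 × 0.4198) = 0.2144 / 0.34137 = 0.6281
O = 0.6281 > 0.5 → Yes.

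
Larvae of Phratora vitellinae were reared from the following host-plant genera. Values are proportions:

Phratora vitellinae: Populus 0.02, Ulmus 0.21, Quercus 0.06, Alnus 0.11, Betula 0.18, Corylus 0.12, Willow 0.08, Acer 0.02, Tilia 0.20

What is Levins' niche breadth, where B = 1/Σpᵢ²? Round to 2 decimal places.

Σpᵢ² = 0.02² + 0.21² + 0.06² + 0.11² + 0.18² + 0.12² + 0.08² + 0.02² + 0.20² = 0.0004 + 0.0441 + 0.0036 + 0.0121 + 0.0324 + 0.0144 + 0.0064 + 0.0004 + 0.0400 = 0.1538
B = 1 / 0.1538 = 6.5020

6.50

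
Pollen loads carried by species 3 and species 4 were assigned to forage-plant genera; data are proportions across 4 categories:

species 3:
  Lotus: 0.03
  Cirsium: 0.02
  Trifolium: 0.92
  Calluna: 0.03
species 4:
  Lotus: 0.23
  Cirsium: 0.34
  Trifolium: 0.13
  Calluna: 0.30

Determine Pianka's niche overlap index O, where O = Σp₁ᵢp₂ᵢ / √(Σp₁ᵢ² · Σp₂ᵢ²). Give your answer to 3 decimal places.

Σ p₁ᵢp₂ᵢ = 0.0069 + 0.0068 + 0.1196 + 0.0090 = 0.1423
Σp_1ᵢ² = 0.03² + 0.02² + 0.92² + 0.03² = 0.0009 + 0.0004 + 0.8464 + 0.0009 = 0.8486
Σp_2ᵢ² = 0.23² + 0.34² + 0.13² + 0.30² = 0.0529 + 0.1156 + 0.0169 + 0.0900 = 0.2754
O = 0.1423 / √(0.8486 × 0.2754) = 0.1423 / 0.483430 = 0.29435

0.294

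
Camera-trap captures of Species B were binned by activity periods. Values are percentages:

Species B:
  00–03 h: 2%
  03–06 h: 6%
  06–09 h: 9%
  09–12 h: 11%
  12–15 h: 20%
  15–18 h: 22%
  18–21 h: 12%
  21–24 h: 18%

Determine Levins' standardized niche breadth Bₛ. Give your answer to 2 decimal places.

Convert percentages to proportions (divide by 100).
Σpᵢ² = 0.02² + 0.06² + 0.09² + 0.11² + 0.20² + 0.22² + 0.12² + 0.18² = 0.0004 + 0.0036 + 0.0081 + 0.0121 + 0.0400 + 0.0484 + 0.0144 + 0.0324 = 0.1594
B = 1 / 0.1594 = 6.2735
Bₛ = (B − 1)/(n − 1) = (6.2735 − 1)/(8 − 1) = 5.2735/7 = 0.7534

0.75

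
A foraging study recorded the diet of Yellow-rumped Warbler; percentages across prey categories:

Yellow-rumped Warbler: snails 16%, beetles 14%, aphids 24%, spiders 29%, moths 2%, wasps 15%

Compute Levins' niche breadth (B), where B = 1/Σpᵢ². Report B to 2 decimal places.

Convert percentages to proportions (divide by 100).
Σpᵢ² = 0.16² + 0.14² + 0.24² + 0.29² + 0.02² + 0.15² = 0.0256 + 0.0196 + 0.0576 + 0.0841 + 0.0004 + 0.0225 = 0.2098
B = 1 / 0.2098 = 4.7664

4.77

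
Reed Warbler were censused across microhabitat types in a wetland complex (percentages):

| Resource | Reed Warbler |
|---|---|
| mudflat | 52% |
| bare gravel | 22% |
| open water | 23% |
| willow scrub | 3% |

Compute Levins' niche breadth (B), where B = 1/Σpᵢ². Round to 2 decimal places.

Convert percentages to proportions (divide by 100).
Σpᵢ² = 0.52² + 0.22² + 0.23² + 0.03² = 0.2704 + 0.0484 + 0.0529 + 0.0009 = 0.3726
B = 1 / 0.3726 = 2.6838

2.68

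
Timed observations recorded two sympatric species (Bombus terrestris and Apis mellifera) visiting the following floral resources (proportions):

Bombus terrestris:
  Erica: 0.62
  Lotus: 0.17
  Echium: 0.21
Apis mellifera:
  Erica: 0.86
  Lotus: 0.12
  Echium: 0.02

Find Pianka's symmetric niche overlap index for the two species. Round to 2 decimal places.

Σ p₁ᵢp₂ᵢ = 0.5332 + 0.0204 + 0.0042 = 0.5578
Σp_1ᵢ² = 0.62² + 0.17² + 0.21² = 0.3844 + 0.0289 + 0.0441 = 0.4574
Σp_2ᵢ² = 0.86² + 0.12² + 0.02² = 0.7396 + 0.0144 + 0.0004 = 0.7544
O = 0.5578 / √(0.4574 × 0.7544) = 0.5578 / 0.58742 = 0.9496

0.95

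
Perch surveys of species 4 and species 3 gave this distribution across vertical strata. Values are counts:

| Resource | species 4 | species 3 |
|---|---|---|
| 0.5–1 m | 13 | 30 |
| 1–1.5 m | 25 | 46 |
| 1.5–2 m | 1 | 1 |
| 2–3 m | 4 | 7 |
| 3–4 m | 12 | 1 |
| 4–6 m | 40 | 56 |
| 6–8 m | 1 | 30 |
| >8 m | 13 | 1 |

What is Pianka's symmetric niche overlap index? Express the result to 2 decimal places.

Proportions for species 4 (n=109): 13/109=0.1193, 25/109=0.2294, 1/109=0.0092, 4/109=0.0367, 12/109=0.1101, 40/109=0.3670, 1/109=0.0092, 13/109=0.1193
Proportions for species 3 (n=172): 30/172=0.1744, 46/172=0.2674, 1/172=0.0058, 7/172=0.0407, 1/172=0.0058, 56/172=0.3256, 30/172=0.1744, 1/172=0.0058
Σ p₁ᵢp₂ᵢ = 0.020806 + 0.061342 + 0.000053 + 0.001494 + 0.000639 + 0.119495 + 0.001604 + 0.000692 = 0.206125
Σp_1ᵢ² = 0.1193² + 0.2294² + 0.0092² + 0.0367² + 0.1101² + 0.3670² + 0.0092² + 0.1193² = 0.014232 + 0.052624 + 0.000085 + 0.001347 + 0.012122 + 0.134689 + 0.000085 + 0.014232 = 0.229416
Σp_2ᵢ² = 0.1744² + 0.2674² + 0.0058² + 0.0407² + 0.0058² + 0.3256² + 0.1744² + 0.0058² = 0.030415 + 0.071503 + 0.000034 + 0.001656 + 0.000034 + 0.106015 + 0.030415 + 0.000034 = 0.240106
O = 0.206125 / √(0.229416 × 0.240106) = 0.206125 / 0.2347001 = 0.8782

0.88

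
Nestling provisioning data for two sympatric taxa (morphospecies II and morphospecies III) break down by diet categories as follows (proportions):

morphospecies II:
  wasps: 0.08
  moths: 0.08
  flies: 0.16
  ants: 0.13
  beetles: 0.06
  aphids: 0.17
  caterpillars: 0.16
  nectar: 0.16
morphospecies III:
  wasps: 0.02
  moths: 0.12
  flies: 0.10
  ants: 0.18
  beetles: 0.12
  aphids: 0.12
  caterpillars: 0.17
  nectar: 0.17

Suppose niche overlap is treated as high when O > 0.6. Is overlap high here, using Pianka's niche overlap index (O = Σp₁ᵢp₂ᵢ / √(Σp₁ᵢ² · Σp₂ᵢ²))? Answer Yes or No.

Yes

Σ p₁ᵢp₂ᵢ = 0.0016 + 0.0096 + 0.0160 + 0.0234 + 0.0072 + 0.0204 + 0.0272 + 0.0272 = 0.1326
Σp_1ᵢ² = 0.08² + 0.08² + 0.16² + 0.13² + 0.06² + 0.17² + 0.16² + 0.16² = 0.0064 + 0.0064 + 0.0256 + 0.0169 + 0.0036 + 0.0289 + 0.0256 + 0.0256 = 0.1390
Σp_2ᵢ² = 0.02² + 0.12² + 0.10² + 0.18² + 0.12² + 0.12² + 0.17² + 0.17² = 0.0004 + 0.0144 + 0.0100 + 0.0324 + 0.0144 + 0.0144 + 0.0289 + 0.0289 = 0.1438
O = 0.1326 / √(0.1390 × 0.1438) = 0.1326 / 0.14138 = 0.9379
O = 0.9379 > 0.6 → Yes.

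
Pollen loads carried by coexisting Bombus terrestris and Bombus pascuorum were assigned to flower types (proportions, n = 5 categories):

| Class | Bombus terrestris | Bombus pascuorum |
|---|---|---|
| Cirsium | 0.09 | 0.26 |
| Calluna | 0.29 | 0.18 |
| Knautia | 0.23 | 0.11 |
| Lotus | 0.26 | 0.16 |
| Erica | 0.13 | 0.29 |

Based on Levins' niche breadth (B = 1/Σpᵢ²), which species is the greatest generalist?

Bombus pascuorum

Σp_terrᵢ² = 0.09² + 0.29² + 0.23² + 0.26² + 0.13² = 0.0081 + 0.0841 + 0.0529 + 0.0676 + 0.0169 = 0.2296
B_terr = 1 / 0.2296 = 4.3554
Σp_pascᵢ² = 0.26² + 0.18² + 0.11² + 0.16² + 0.29² = 0.0676 + 0.0324 + 0.0121 + 0.0256 + 0.0841 = 0.2218
B_pasc = 1 / 0.2218 = 4.5086
Highest B → broadest niche (most generalist): Bombus pascuorum (B = 4.51).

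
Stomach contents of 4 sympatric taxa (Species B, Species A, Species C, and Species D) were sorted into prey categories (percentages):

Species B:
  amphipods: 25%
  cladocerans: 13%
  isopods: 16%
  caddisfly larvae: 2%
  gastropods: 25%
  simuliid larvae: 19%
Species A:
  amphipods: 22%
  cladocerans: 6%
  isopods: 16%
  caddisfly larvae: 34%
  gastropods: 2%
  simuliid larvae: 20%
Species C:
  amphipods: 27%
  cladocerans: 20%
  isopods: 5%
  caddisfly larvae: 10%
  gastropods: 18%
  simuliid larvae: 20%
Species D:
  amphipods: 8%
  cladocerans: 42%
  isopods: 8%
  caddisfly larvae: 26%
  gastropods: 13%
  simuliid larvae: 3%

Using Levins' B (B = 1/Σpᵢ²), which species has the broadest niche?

Convert percentages to proportions (divide by 100).
Σp_Bᵢ² = 0.25² + 0.13² + 0.16² + 0.02² + 0.25² + 0.19² = 0.0625 + 0.0169 + 0.0256 + 0.0004 + 0.0625 + 0.0361 = 0.2040
B_B = 1 / 0.2040 = 4.9020
Σp_Aᵢ² = 0.22² + 0.06² + 0.16² + 0.34² + 0.02² + 0.20² = 0.0484 + 0.0036 + 0.0256 + 0.1156 + 0.0004 + 0.0400 = 0.2336
B_A = 1 / 0.2336 = 4.2808
Σp_Cᵢ² = 0.27² + 0.20² + 0.05² + 0.10² + 0.18² + 0.20² = 0.0729 + 0.0400 + 0.0025 + 0.0100 + 0.0324 + 0.0400 = 0.1978
B_C = 1 / 0.1978 = 5.0556
Σp_Dᵢ² = 0.08² + 0.42² + 0.08² + 0.26² + 0.13² + 0.03² = 0.0064 + 0.1764 + 0.0064 + 0.0676 + 0.0169 + 0.0009 = 0.2746
B_D = 1 / 0.2746 = 3.6417
Highest B → broadest niche (most generalist): Species C (B = 5.06).

Species C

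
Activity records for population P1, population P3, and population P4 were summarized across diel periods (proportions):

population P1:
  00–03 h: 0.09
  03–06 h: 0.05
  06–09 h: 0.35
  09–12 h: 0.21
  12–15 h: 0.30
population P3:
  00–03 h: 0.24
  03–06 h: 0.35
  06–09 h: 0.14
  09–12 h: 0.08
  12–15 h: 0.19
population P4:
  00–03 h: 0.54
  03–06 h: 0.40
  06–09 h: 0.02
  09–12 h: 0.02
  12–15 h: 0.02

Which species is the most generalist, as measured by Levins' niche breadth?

population P3

Σp_P1ᵢ² = 0.09² + 0.05² + 0.35² + 0.21² + 0.30² = 0.0081 + 0.0025 + 0.1225 + 0.0441 + 0.0900 = 0.2672
B_P1 = 1 / 0.2672 = 3.7425
Σp_P3ᵢ² = 0.24² + 0.35² + 0.14² + 0.08² + 0.19² = 0.0576 + 0.1225 + 0.0196 + 0.0064 + 0.0361 = 0.2422
B_P3 = 1 / 0.2422 = 4.1288
Σp_P4ᵢ² = 0.54² + 0.40² + 0.02² + 0.02² + 0.02² = 0.2916 + 0.1600 + 0.0004 + 0.0004 + 0.0004 = 0.4528
B_P4 = 1 / 0.4528 = 2.2085
Highest B → broadest niche (most generalist): population P3 (B = 4.13).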